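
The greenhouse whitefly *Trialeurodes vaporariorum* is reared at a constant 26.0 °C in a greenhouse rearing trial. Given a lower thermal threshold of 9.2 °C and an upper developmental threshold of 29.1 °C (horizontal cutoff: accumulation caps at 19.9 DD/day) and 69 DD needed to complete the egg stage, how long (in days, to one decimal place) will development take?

Daily accumulation = 26.0 − 9.2 = 16.8 DD/day.
Duration = 69 / 16.8 = 4.107 ≈ 4.1 days.

4.1 days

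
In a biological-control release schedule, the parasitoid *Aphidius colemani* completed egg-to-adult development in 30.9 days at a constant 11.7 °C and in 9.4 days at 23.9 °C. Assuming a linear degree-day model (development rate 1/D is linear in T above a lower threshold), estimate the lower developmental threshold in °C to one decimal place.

6.4 °C

Under the model K = D·(T − T_b), so D₁·(T₁ − T_b) = D₂·(T₂ − T_b).
30.9·(11.7 − T_b) = 9.4·(23.9 − T_b)
T_b = (30.9·11.7 − 9.4·23.9) / (30.9 − 9.4) = 136.87 / 21.5 = 6.366 °C ≈ 6.4 °C.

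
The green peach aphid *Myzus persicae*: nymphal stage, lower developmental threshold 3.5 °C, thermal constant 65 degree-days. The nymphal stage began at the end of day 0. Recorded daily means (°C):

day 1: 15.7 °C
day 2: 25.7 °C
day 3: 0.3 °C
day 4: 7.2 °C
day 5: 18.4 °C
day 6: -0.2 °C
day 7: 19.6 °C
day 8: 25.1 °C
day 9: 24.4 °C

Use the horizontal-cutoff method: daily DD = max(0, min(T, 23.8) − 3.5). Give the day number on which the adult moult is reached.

Daily DD above 3.5 °C (capped at 20.3): 12.2, 20.3, 0.0, 3.7, 14.9, 0.0, 16.1, 20.3, 20.3.
Cumulative: 12.2, 32.5, 32.5, 36.2, 51.1, 51.1, 67.2, 87.5, 107.8.
The total first reaches 65 DD on day 7.

day 7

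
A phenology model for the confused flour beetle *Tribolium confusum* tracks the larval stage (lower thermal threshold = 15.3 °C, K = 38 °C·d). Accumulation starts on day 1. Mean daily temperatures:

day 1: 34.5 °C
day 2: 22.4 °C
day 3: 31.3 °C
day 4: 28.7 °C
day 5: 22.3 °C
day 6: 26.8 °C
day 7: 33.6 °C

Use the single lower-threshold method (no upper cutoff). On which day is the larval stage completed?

Daily DD above 15.3 °C: 19.2, 7.1, 16.0, 13.4, 7.0, 11.5, 18.3.
Cumulative: 19.2, 26.3, 42.3, 55.7, 62.7, 74.2, 92.5.
The total first reaches 38 DD on day 3.

day 3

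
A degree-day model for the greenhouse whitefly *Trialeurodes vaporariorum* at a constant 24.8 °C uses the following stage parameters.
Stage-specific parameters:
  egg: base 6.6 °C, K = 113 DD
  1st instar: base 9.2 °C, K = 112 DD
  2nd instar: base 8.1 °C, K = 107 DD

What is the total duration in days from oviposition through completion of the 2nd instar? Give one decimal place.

egg: 113 / (24.8 − 6.6) = 113 / 18.2 = 6.209 d.
1st instar: 112 / (24.8 − 9.2) = 112 / 15.6 = 7.179 d.
2nd instar: 107 / (24.8 − 8.1) = 107 / 16.7 = 6.407 d.
Sum = 19.795 ≈ 19.8 days.

19.8 days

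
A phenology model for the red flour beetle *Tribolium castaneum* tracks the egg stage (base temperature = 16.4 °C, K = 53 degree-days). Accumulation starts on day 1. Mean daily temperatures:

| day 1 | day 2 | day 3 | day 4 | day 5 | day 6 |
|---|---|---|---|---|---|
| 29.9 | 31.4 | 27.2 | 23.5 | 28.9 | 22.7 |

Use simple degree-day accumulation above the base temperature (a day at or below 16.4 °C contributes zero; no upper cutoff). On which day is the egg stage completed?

Daily DD above 16.4 °C: 13.5, 15.0, 10.8, 7.1, 12.5, 6.3.
Cumulative: 13.5, 28.5, 39.3, 46.4, 58.9, 65.2.
The total first reaches 53 DD on day 5.

day 5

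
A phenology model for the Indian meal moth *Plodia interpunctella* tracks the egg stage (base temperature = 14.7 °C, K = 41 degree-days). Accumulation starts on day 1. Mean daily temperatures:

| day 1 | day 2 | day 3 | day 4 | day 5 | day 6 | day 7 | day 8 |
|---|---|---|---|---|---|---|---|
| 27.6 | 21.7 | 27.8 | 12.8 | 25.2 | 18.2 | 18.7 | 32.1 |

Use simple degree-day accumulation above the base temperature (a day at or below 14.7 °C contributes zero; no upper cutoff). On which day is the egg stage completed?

Daily DD above 14.7 °C: 12.9, 7.0, 13.1, 0.0, 10.5, 3.5, 4.0, 17.4.
Cumulative: 12.9, 19.9, 33.0, 33.0, 43.5, 47.0, 51.0, 68.4.
The total first reaches 41 DD on day 5.

day 5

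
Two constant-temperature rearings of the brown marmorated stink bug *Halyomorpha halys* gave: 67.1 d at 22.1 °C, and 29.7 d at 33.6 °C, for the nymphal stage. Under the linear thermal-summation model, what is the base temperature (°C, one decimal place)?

Under the model K = D·(T − T_b), so D₁·(T₁ − T_b) = D₂·(T₂ − T_b).
67.1·(22.1 − T_b) = 29.7·(33.6 − T_b)
T_b = (67.1·22.1 − 29.7·33.6) / (67.1 − 29.7) = 484.99 / 37.4 = 12.968 °C ≈ 13.0 °C.

13.0 °C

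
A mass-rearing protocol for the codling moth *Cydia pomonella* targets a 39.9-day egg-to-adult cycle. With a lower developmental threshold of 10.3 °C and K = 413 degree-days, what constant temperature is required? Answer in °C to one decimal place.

Required daily accumulation = 413 / 39.9 = 10.351 DD/day.
T = T_base + 10.351 = 10.3 + 10.351 = 20.651 ≈ 20.7 °C.

20.7 °C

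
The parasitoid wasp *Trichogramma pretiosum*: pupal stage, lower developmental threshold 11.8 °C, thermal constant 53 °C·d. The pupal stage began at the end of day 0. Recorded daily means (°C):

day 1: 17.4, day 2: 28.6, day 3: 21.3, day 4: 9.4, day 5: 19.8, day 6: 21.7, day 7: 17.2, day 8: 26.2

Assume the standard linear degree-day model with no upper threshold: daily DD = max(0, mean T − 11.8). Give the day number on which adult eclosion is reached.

day 7

Daily DD above 11.8 °C: 5.6, 16.8, 9.5, 0.0, 8.0, 9.9, 5.4, 14.4.
Cumulative: 5.6, 22.4, 31.9, 31.9, 39.9, 49.8, 55.2, 69.6.
The total first reaches 53 DD on day 7.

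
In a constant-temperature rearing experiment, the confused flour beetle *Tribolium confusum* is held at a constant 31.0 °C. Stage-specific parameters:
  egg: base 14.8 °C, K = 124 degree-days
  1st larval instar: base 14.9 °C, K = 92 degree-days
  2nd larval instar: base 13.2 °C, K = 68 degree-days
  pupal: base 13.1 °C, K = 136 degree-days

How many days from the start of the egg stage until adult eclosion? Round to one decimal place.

24.8 days

egg: 124 / (31.0 − 14.8) = 124 / 16.2 = 7.654 d.
1st larval instar: 92 / (31.0 − 14.9) = 92 / 16.1 = 5.714 d.
2nd larval instar: 68 / (31.0 − 13.2) = 68 / 17.8 = 3.820 d.
pupal: 136 / (31.0 − 13.1) = 136 / 17.9 = 7.598 d.
Sum = 24.787 ≈ 24.8 days.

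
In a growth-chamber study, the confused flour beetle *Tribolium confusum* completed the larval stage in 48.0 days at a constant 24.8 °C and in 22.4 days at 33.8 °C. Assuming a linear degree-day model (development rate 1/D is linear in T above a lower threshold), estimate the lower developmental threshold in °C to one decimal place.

Linear rate model ⇒ the product D·(T − T_b) is constant across temperatures.
48.0·(24.8 − T_b) = 22.4·(33.8 − T_b)
T_b = (48.0·24.8 − 22.4·33.8) / (48.0 − 22.4) = 433.28 / 25.6 = 16.925 °C ≈ 16.9 °C.

16.9 °C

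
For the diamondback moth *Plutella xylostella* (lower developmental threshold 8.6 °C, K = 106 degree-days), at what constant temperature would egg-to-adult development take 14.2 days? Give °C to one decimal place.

16.1 °C

Required daily accumulation = 106 / 14.2 = 7.465 DD/day.
T = T_base + 7.465 = 8.6 + 7.465 = 16.065 ≈ 16.1 °C.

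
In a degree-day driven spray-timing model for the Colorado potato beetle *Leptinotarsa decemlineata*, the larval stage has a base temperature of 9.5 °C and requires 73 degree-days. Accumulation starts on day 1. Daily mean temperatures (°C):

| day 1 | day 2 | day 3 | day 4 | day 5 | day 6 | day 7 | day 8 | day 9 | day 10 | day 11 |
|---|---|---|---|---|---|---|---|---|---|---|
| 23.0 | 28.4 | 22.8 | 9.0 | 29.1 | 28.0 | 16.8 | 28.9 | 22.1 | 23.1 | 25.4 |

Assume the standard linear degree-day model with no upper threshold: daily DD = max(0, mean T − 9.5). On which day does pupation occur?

Daily DD above 9.5 °C: 13.5, 18.9, 13.3, 0.0, 19.6, 18.5, 7.3, 19.4, 12.6, 13.6, 15.9.
Cumulative: 13.5, 32.4, 45.7, 45.7, 65.3, 83.8, 91.1, 110.5, 123.1, 136.7, 152.6.
The total first reaches 73 DD on day 6.

day 6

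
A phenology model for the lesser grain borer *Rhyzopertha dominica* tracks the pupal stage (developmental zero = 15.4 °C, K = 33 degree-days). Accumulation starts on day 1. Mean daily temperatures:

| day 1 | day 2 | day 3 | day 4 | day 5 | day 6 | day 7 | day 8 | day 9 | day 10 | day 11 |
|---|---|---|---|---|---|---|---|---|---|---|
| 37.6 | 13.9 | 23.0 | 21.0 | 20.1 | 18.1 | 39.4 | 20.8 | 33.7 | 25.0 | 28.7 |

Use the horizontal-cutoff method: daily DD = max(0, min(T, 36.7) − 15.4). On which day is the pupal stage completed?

day 4

Daily DD above 15.4 °C (capped at 21.3): 21.3, 0.0, 7.6, 5.6, 4.7, 2.7, 21.3, 5.4, 18.3, 9.6, 13.3.
Cumulative: 21.3, 21.3, 28.9, 34.5, 39.2, 41.9, 63.2, 68.6, 86.9, 96.5, 109.8.
The total first reaches 33 DD on day 4.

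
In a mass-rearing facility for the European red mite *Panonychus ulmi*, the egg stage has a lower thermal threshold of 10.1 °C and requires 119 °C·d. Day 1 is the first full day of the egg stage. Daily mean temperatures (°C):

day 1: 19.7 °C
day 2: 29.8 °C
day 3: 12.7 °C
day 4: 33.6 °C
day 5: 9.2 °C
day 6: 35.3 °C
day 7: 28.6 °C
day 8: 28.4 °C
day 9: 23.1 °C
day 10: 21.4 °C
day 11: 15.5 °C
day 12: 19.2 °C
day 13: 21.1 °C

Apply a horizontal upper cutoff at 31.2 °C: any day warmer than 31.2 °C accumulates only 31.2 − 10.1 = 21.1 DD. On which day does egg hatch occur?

Daily DD above 10.1 °C (capped at 21.1): 9.6, 19.7, 2.6, 21.1, 0.0, 21.1, 18.5, 18.3, 13.0, 11.3, 5.4, 9.1, 11.0.
Cumulative: 9.6, 29.3, 31.9, 53.0, 53.0, 74.1, 92.6, 110.9, 123.9, 135.2, 140.6, 149.7, 160.7.
The total first reaches 119 DD on day 9.

day 9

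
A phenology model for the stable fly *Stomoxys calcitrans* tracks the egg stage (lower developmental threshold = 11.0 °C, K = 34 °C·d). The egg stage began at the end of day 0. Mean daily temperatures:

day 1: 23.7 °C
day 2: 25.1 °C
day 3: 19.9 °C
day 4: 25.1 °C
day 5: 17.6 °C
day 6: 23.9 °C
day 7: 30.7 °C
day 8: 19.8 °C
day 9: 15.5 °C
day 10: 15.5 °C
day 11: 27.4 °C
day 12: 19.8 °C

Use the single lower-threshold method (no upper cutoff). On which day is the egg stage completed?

day 3

Daily DD above 11.0 °C: 12.7, 14.1, 8.9, 14.1, 6.6, 12.9, 19.7, 8.8, 4.5, 4.5, 16.4, 8.8.
Cumulative: 12.7, 26.8, 35.7, 49.8, 56.4, 69.3, 89.0, 97.8, 102.3, 106.8, 123.2, 132.0.
The total first reaches 34 DD on day 3.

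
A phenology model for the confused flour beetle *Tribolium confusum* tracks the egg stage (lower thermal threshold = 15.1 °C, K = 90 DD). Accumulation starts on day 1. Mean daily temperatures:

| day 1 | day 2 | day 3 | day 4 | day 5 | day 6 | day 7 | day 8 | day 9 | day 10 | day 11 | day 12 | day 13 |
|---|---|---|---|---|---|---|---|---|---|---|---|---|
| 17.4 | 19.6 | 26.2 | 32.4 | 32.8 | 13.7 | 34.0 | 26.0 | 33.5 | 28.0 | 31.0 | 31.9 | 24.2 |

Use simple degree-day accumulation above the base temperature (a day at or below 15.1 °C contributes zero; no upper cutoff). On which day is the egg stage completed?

day 9

Daily DD above 15.1 °C: 2.3, 4.5, 11.1, 17.3, 17.7, 0.0, 18.9, 10.9, 18.4, 12.9, 15.9, 16.8, 9.1.
Cumulative: 2.3, 6.8, 17.9, 35.2, 52.9, 52.9, 71.8, 82.7, 101.1, 114.0, 129.9, 146.7, 155.8.
The total first reaches 90 DD on day 9.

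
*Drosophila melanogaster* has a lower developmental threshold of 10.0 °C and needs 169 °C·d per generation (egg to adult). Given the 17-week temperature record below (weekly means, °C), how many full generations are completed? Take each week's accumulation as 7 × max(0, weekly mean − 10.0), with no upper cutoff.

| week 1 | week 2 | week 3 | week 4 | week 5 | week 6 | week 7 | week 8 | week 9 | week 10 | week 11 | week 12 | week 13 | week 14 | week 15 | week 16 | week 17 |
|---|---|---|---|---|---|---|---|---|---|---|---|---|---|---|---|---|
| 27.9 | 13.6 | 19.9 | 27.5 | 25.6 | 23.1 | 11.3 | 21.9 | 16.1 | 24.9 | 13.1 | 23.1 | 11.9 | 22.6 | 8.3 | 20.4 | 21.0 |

Weekly DD (7 × max(0, T̄ − 10.0)): 125.3, 25.2, 69.3, 122.5, 109.2, 91.7, 9.1, 83.3, 42.7, 104.3, 21.7, 91.7, 13.3, 88.2, 0.0, 72.8, 77.0.
Season total = 1147.3 DD.
Complete generations = ⌊1147.3 / 169⌋ = 6.

6 generations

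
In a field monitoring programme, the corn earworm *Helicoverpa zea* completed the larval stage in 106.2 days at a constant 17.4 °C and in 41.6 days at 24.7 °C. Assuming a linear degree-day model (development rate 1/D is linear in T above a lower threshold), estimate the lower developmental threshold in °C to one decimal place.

12.7 °C

Under the model K = D·(T − T_b), so D₁·(T₁ − T_b) = D₂·(T₂ − T_b).
106.2·(17.4 − T_b) = 41.6·(24.7 − T_b)
T_b = (106.2·17.4 − 41.6·24.7) / (106.2 − 41.6) = 820.36 / 64.6 = 12.699 °C ≈ 12.7 °C.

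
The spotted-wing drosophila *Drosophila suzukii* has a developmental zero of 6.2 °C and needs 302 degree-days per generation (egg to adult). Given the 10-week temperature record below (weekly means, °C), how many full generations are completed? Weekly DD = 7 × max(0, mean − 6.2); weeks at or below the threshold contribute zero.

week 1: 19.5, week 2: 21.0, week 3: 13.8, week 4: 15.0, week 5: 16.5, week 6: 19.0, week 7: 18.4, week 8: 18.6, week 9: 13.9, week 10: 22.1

Weekly DD (7 × max(0, T̄ − 6.2)): 93.1, 103.6, 53.2, 61.6, 72.1, 89.6, 85.4, 86.8, 53.9, 111.3.
Season total = 810.6 DD.
Complete generations = ⌊810.6 / 302⌋ = 2.

2 generations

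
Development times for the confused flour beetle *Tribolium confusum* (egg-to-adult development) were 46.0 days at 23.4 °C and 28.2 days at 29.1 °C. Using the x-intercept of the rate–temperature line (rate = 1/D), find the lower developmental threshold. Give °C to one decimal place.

Linear rate model ⇒ the product D·(T − T_b) is constant across temperatures.
46.0·(23.4 − T_b) = 28.2·(29.1 − T_b)
T_b = (46.0·23.4 − 28.2·29.1) / (46.0 − 28.2) = 255.78 / 17.8 = 14.370 °C ≈ 14.4 °C.

14.4 °C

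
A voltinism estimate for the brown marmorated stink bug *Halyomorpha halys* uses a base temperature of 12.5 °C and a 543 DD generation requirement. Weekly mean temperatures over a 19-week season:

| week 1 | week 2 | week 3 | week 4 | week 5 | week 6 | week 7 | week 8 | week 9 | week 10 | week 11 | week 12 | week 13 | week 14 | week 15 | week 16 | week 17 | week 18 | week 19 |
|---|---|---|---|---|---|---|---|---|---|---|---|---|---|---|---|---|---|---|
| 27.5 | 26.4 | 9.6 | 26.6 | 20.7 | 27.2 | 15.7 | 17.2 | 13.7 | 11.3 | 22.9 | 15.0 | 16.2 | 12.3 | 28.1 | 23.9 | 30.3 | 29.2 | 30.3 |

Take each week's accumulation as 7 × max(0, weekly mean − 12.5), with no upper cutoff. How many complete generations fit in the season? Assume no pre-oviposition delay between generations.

2 generations

Weekly DD (7 × max(0, T̄ − 12.5)): 105.0, 97.3, 0.0, 98.7, 57.4, 102.9, 22.4, 32.9, 8.4, 0.0, 72.8, 17.5, 25.9, 0.0, 109.2, 79.8, 124.6, 116.9, 124.6.
Season total = 1196.3 DD.
Complete generations = ⌊1196.3 / 543⌋ = 2.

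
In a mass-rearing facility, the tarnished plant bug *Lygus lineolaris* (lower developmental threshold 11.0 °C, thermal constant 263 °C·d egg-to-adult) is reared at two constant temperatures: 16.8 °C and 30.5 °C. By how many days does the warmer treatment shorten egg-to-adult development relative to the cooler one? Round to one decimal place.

31.9 days

At 16.8 °C: 263 / (16.8 − 11.0) = 263 / 5.8 = 45.345 d.
At 30.5 °C: 263 / (30.5 − 11.0) = 263 / 19.5 = 13.487 d.
Difference = |45.345 − 13.487| = 31.858 ≈ 31.9 days.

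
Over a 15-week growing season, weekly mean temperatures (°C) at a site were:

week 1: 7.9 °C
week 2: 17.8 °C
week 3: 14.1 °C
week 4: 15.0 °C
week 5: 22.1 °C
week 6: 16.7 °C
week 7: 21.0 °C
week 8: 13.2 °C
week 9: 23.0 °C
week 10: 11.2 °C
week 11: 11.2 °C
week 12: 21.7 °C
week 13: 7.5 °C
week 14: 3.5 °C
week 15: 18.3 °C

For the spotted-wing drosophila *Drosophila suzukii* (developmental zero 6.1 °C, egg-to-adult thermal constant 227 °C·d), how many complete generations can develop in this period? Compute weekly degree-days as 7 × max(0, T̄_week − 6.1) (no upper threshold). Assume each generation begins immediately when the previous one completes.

4 generations

Weekly DD (7 × max(0, T̄ − 6.1)): 12.6, 81.9, 56.0, 62.3, 112.0, 74.2, 104.3, 49.7, 118.3, 35.7, 35.7, 109.2, 9.8, 0.0, 85.4.
Season total = 947.1 DD.
Complete generations = ⌊947.1 / 227⌋ = 4.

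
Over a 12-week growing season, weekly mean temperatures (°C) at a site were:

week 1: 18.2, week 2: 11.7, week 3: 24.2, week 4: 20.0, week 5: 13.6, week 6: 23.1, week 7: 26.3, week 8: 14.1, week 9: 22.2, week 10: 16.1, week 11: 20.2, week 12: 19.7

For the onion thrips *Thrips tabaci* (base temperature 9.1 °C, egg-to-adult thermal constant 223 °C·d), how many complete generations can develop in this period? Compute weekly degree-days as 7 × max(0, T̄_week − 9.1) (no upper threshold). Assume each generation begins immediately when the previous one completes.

Weekly DD (7 × max(0, T̄ − 9.1)): 63.7, 18.2, 105.7, 76.3, 31.5, 98.0, 120.4, 35.0, 91.7, 49.0, 77.7, 74.2.
Season total = 841.4 DD.
Complete generations = ⌊841.4 / 223⌋ = 3.

3 generations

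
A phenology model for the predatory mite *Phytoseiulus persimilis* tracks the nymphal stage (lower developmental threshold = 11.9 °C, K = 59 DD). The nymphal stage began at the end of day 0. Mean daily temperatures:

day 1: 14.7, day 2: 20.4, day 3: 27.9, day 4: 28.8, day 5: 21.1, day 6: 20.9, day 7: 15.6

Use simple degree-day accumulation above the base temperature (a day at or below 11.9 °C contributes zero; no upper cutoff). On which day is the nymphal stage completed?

Daily DD above 11.9 °C: 2.8, 8.5, 16.0, 16.9, 9.2, 9.0, 3.7.
Cumulative: 2.8, 11.3, 27.3, 44.2, 53.4, 62.4, 66.1.
The total first reaches 59 DD on day 6.

day 6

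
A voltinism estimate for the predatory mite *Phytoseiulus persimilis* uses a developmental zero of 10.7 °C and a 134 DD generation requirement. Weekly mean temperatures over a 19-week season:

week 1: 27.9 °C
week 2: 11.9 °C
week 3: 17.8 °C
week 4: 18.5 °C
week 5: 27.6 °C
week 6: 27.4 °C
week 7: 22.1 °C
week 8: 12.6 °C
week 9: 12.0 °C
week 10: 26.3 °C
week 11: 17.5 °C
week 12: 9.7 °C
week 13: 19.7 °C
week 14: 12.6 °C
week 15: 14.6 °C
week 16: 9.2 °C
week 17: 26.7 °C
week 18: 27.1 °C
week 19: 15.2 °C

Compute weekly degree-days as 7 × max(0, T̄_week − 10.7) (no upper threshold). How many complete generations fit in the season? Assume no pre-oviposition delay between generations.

8 generations

Weekly DD (7 × max(0, T̄ − 10.7)): 120.4, 8.4, 49.7, 54.6, 118.3, 116.9, 79.8, 13.3, 9.1, 109.2, 47.6, 0.0, 63.0, 13.3, 27.3, 0.0, 112.0, 114.8, 31.5.
Season total = 1089.2 DD.
Complete generations = ⌊1089.2 / 134⌋ = 8.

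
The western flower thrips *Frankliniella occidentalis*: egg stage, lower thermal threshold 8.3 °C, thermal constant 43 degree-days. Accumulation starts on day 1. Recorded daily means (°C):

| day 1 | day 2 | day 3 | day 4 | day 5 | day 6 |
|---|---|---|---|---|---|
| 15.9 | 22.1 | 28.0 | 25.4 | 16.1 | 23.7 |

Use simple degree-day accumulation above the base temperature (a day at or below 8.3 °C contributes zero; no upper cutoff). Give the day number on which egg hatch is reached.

Daily DD above 8.3 °C: 7.6, 13.8, 19.7, 17.1, 7.8, 15.4.
Cumulative: 7.6, 21.4, 41.1, 58.2, 66.0, 81.4.
The total first reaches 43 DD on day 4.

day 4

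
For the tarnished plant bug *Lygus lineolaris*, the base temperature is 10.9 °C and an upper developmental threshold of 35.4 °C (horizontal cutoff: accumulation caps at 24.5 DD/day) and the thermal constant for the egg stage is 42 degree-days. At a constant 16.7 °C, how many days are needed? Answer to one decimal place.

Daily accumulation = 16.7 − 10.9 = 5.8 DD/day.
Duration = 42 / 5.8 = 7.241 ≈ 7.2 days.

7.2 days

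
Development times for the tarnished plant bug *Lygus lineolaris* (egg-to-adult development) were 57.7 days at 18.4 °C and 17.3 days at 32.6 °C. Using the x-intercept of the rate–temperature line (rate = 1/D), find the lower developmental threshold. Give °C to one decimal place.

12.3 °C

Equal thermal constants: D₁(T₁ − T_b) = D₂(T₂ − T_b).
57.7·(18.4 − T_b) = 17.3·(32.6 − T_b)
T_b = (57.7·18.4 − 17.3·32.6) / (57.7 − 17.3) = 497.70 / 40.4 = 12.319 °C ≈ 12.3 °C.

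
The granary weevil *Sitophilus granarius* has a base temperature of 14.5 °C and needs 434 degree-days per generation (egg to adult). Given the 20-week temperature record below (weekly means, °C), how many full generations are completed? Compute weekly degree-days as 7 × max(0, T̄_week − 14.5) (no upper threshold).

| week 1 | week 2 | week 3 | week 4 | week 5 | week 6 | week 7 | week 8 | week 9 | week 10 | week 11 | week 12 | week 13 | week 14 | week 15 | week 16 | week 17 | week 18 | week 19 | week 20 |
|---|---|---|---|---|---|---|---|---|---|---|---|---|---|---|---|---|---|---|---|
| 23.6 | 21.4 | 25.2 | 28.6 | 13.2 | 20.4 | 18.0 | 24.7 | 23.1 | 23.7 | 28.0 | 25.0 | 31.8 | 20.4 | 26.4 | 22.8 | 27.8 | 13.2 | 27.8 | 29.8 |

3 generations

Weekly DD (7 × max(0, T̄ − 14.5)): 63.7, 48.3, 74.9, 98.7, 0.0, 41.3, 24.5, 71.4, 60.2, 64.4, 94.5, 73.5, 121.1, 41.3, 83.3, 58.1, 93.1, 0.0, 93.1, 107.1.
Season total = 1312.5 DD.
Complete generations = ⌊1312.5 / 434⌋ = 3.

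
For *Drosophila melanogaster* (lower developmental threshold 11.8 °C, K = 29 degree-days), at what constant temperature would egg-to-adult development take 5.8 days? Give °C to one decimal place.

16.8 °C

Required daily accumulation = 29 / 5.8 = 5.000 DD/day.
T = T_base + 5.000 = 11.8 + 5.000 = 16.800 ≈ 16.8 °C.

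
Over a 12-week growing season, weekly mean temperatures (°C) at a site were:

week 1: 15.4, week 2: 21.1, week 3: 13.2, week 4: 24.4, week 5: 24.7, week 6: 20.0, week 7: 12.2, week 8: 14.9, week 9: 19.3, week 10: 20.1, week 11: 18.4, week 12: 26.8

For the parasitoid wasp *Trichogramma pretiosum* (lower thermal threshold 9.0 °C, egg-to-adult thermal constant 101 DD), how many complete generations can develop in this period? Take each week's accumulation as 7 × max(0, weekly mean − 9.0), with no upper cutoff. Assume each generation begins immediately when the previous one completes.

8 generations

Weekly DD (7 × max(0, T̄ − 9.0)): 44.8, 84.7, 29.4, 107.8, 109.9, 77.0, 22.4, 41.3, 72.1, 77.7, 65.8, 124.6.
Season total = 857.5 DD.
Complete generations = ⌊857.5 / 101⌋ = 8.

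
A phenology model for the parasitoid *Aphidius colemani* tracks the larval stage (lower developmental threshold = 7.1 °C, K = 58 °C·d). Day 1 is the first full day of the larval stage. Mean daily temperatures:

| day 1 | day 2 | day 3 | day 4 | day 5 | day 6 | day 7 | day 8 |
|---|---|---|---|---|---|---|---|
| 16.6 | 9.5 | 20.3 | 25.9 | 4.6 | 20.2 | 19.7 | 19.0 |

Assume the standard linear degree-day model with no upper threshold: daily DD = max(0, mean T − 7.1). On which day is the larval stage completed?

Daily DD above 7.1 °C: 9.5, 2.4, 13.2, 18.8, 0.0, 13.1, 12.6, 11.9.
Cumulative: 9.5, 11.9, 25.1, 43.9, 43.9, 57.0, 69.6, 81.5.
The total first reaches 58 DD on day 7.

day 7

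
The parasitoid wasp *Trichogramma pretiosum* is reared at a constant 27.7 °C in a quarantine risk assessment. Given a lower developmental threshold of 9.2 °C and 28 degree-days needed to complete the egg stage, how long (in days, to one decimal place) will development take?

1.5 days

Daily accumulation = 27.7 − 9.2 = 18.5 DD/day.
Duration = 28 / 18.5 = 1.514 ≈ 1.5 days.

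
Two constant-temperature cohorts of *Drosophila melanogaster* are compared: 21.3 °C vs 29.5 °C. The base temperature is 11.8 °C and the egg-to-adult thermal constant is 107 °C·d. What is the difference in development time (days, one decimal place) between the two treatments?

At 21.3 °C: 107 / (21.3 − 11.8) = 107 / 9.5 = 11.263 d.
At 29.5 °C: 107 / (29.5 − 11.8) = 107 / 17.7 = 6.045 d.
Difference = |11.263 − 6.045| = 5.218 ≈ 5.2 days.

5.2 days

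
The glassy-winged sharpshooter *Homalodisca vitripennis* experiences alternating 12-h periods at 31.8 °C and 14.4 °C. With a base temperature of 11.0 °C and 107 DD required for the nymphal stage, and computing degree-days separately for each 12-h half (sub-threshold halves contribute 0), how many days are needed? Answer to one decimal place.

Day half: max(0, 31.8 − 11.0) × 0.5 = 20.8 × 0.5 = 10.40 DD.
Night half: max(0, 14.4 − 11.0) × 0.5 = 3.4 × 0.5 = 1.70 DD.
Per 24 h: 12.10 DD/day.
Duration = 107 / 12.10 = 8.843 ≈ 8.8 days.

8.8 days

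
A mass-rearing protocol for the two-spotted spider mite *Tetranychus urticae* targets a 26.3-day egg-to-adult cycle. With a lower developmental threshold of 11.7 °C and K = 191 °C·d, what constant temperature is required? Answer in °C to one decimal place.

19.0 °C

Required daily accumulation = 191 / 26.3 = 7.262 DD/day.
T = T_base + 7.262 = 11.7 + 7.262 = 18.962 ≈ 19.0 °C.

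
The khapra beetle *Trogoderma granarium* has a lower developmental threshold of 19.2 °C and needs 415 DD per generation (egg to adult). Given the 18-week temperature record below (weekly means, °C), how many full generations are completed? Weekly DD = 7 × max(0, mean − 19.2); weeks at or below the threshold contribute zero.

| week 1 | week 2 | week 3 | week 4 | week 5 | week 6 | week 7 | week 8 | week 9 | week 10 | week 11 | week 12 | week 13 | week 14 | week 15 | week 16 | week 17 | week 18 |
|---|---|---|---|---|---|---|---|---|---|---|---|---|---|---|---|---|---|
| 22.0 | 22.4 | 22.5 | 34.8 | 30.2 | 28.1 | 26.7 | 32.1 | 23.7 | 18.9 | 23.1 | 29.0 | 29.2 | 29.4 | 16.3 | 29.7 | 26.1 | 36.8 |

2 generations

Weekly DD (7 × max(0, T̄ − 19.2)): 19.6, 22.4, 23.1, 109.2, 77.0, 62.3, 52.5, 90.3, 31.5, 0.0, 27.3, 68.6, 70.0, 71.4, 0.0, 73.5, 48.3, 123.2.
Season total = 970.2 DD.
Complete generations = ⌊970.2 / 415⌋ = 2.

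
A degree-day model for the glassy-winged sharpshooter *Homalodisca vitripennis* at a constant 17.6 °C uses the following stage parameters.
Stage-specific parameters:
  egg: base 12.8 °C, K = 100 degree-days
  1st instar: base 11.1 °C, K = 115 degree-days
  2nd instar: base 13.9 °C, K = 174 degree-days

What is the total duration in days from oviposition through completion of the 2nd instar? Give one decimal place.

85.6 days

egg: 100 / (17.6 − 12.8) = 100 / 4.8 = 20.833 d.
1st instar: 115 / (17.6 − 11.1) = 115 / 6.5 = 17.692 d.
2nd instar: 174 / (17.6 − 13.9) = 174 / 3.7 = 47.027 d.
Sum = 85.553 ≈ 85.6 days.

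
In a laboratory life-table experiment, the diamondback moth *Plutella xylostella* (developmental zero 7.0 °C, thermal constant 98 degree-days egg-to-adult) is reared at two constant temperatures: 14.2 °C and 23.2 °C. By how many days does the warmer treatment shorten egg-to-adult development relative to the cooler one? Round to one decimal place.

At 14.2 °C: 98 / (14.2 − 7.0) = 98 / 7.2 = 13.611 d.
At 23.2 °C: 98 / (23.2 − 7.0) = 98 / 16.2 = 6.049 d.
Difference = |13.611 − 6.049| = 7.562 ≈ 7.6 days.

7.6 days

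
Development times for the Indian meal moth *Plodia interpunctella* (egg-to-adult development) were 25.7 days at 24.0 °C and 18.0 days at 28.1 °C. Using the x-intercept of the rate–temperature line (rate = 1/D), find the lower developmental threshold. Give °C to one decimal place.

14.4 °C

Equal thermal constants: D₁(T₁ − T_b) = D₂(T₂ − T_b).
25.7·(24.0 − T_b) = 18.0·(28.1 − T_b)
T_b = (25.7·24.0 − 18.0·28.1) / (25.7 − 18.0) = 111.00 / 7.7 = 14.416 °C ≈ 14.4 °C.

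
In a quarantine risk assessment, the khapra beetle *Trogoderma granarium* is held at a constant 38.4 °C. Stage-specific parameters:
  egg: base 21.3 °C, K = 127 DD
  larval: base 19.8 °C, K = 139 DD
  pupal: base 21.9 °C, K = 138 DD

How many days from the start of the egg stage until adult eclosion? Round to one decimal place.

egg: 127 / (38.4 − 21.3) = 127 / 17.1 = 7.427 d.
larval: 139 / (38.4 − 19.8) = 139 / 18.6 = 7.473 d.
pupal: 138 / (38.4 − 21.9) = 138 / 16.5 = 8.364 d.
Sum = 23.264 ≈ 23.3 days.

23.3 days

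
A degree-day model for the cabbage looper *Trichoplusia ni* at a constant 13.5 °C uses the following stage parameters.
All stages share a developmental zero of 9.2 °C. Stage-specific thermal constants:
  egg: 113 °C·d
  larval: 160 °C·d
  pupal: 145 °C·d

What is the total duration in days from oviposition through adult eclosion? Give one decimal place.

Daily accumulation at 13.5 °C = 13.5 − 9.2 = 4.3 DD/day.
Total K = 113 + 160 + 145 = 418 DD.
Total duration = 418 / 4.3 = 97.209 ≈ 97.2 days.

97.2 days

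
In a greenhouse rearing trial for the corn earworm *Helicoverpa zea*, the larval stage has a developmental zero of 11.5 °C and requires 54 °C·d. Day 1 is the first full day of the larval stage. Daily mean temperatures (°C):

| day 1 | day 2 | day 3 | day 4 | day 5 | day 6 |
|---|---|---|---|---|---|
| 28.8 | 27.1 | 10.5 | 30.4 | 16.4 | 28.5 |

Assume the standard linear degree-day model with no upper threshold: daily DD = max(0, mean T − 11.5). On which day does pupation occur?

Daily DD above 11.5 °C: 17.3, 15.6, 0.0, 18.9, 4.9, 17.0.
Cumulative: 17.3, 32.9, 32.9, 51.8, 56.7, 73.7.
The total first reaches 54 DD on day 5.

day 5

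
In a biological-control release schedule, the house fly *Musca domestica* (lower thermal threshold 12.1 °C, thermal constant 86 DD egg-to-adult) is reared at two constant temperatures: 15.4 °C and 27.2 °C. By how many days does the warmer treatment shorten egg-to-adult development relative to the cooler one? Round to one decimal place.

At 15.4 °C: 86 / (15.4 − 12.1) = 86 / 3.3 = 26.061 d.
At 27.2 °C: 86 / (27.2 − 12.1) = 86 / 15.1 = 5.695 d.
Difference = |26.061 − 5.695| = 20.365 ≈ 20.4 days.

20.4 days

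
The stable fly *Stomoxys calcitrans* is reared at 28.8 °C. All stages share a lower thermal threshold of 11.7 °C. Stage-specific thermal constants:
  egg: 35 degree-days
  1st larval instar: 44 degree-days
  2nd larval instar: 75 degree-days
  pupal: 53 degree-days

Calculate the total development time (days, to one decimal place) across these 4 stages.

12.1 days

Daily accumulation at 28.8 °C = 28.8 − 11.7 = 17.1 DD/day.
Total K = 35 + 44 + 75 + 53 = 207 DD.
Total duration = 207 / 17.1 = 12.105 ≈ 12.1 days.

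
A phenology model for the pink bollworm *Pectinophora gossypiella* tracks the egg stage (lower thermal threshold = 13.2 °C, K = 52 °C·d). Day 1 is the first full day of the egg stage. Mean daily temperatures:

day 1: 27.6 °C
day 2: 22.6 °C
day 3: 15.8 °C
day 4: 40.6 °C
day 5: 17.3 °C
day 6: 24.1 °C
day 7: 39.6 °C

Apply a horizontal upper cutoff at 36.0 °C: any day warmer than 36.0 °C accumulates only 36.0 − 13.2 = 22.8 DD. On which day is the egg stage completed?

day 5

Daily DD above 13.2 °C (capped at 22.8): 14.4, 9.4, 2.6, 22.8, 4.1, 10.9, 22.8.
Cumulative: 14.4, 23.8, 26.4, 49.2, 53.3, 64.2, 87.0.
The total first reaches 52 DD on day 5.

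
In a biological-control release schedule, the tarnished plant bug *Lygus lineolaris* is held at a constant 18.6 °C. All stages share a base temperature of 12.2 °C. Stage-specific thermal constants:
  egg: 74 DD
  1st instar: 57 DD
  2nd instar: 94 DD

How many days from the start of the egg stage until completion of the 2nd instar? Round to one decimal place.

Daily accumulation at 18.6 °C = 18.6 − 12.2 = 6.4 DD/day.
Total K = 74 + 57 + 94 = 225 DD.
Total duration = 225 / 6.4 = 35.156 ≈ 35.2 days.

35.2 days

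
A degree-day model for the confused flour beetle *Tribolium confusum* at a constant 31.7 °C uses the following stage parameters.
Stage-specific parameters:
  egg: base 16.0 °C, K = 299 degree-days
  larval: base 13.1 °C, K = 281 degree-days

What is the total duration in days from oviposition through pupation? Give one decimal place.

34.2 days

egg: 299 / (31.7 − 16.0) = 299 / 15.7 = 19.045 d.
larval: 281 / (31.7 − 13.1) = 281 / 18.6 = 15.108 d.
Sum = 34.152 ≈ 34.2 days.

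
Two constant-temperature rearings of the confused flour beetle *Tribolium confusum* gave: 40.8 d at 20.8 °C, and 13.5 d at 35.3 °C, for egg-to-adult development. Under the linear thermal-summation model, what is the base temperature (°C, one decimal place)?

Under the model K = D·(T − T_b), so D₁·(T₁ − T_b) = D₂·(T₂ − T_b).
40.8·(20.8 − T_b) = 13.5·(35.3 − T_b)
T_b = (40.8·20.8 − 13.5·35.3) / (40.8 − 13.5) = 372.09 / 27.3 = 13.630 °C ≈ 13.6 °C.

13.6 °C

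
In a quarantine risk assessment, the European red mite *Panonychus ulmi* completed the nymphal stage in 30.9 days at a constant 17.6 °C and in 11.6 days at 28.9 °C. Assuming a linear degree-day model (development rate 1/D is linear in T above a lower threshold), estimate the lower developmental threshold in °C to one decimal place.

10.8 °C

Linear rate model ⇒ the product D·(T − T_b) is constant across temperatures.
30.9·(17.6 − T_b) = 11.6·(28.9 − T_b)
T_b = (30.9·17.6 − 11.6·28.9) / (30.9 − 11.6) = 208.60 / 19.3 = 10.808 °C ≈ 10.8 °C.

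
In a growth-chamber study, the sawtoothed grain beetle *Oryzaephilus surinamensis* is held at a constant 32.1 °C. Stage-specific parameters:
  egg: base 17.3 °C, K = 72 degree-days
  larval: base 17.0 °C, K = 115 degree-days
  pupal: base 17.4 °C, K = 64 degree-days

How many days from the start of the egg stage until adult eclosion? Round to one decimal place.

16.8 days

egg: 72 / (32.1 − 17.3) = 72 / 14.8 = 4.865 d.
larval: 115 / (32.1 − 17.0) = 115 / 15.1 = 7.616 d.
pupal: 64 / (32.1 − 17.4) = 64 / 14.7 = 4.354 d.
Sum = 16.835 ≈ 16.8 days.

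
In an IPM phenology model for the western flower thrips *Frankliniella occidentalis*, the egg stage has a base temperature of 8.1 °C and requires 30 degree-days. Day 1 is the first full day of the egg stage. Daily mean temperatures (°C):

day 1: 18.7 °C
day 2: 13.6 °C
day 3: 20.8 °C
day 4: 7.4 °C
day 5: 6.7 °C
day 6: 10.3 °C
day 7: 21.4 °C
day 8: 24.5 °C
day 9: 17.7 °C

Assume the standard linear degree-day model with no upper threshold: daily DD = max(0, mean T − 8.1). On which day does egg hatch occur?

day 6

Daily DD above 8.1 °C: 10.6, 5.5, 12.7, 0.0, 0.0, 2.2, 13.3, 16.4, 9.6.
Cumulative: 10.6, 16.1, 28.8, 28.8, 28.8, 31.0, 44.3, 60.7, 70.3.
The total first reaches 30 DD on day 6.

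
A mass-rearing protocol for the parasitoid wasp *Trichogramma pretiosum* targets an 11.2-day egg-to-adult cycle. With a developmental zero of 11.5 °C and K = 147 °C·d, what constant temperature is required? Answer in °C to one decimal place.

24.6 °C

Required daily accumulation = 147 / 11.2 = 13.125 DD/day.
T = T_base + 13.125 = 11.5 + 13.125 = 24.625 ≈ 24.6 °C.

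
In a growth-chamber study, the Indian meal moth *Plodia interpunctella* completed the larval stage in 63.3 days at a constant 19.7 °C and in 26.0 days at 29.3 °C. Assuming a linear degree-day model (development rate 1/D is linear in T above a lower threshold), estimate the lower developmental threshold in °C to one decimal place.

13.0 °C

Under the model K = D·(T − T_b), so D₁·(T₁ − T_b) = D₂·(T₂ − T_b).
63.3·(19.7 − T_b) = 26.0·(29.3 − T_b)
T_b = (63.3·19.7 − 26.0·29.3) / (63.3 − 26.0) = 485.21 / 37.3 = 13.008 °C ≈ 13.0 °C.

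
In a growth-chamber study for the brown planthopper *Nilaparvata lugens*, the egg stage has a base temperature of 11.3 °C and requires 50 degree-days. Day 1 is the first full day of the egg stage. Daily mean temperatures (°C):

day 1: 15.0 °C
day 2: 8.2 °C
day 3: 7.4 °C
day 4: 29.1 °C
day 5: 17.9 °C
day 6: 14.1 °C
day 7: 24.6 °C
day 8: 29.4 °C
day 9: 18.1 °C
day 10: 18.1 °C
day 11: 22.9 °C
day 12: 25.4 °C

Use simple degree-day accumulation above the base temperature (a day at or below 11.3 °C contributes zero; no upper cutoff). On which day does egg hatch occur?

Daily DD above 11.3 °C: 3.7, 0.0, 0.0, 17.8, 6.6, 2.8, 13.3, 18.1, 6.8, 6.8, 11.6, 14.1.
Cumulative: 3.7, 3.7, 3.7, 21.5, 28.1, 30.9, 44.2, 62.3, 69.1, 75.9, 87.5, 101.6.
The total first reaches 50 DD on day 8.

day 8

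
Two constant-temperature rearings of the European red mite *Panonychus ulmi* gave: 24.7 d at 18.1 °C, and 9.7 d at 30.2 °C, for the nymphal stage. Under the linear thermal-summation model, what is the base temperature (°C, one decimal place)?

Linear rate model ⇒ the product D·(T − T_b) is constant across temperatures.
24.7·(18.1 − T_b) = 9.7·(30.2 − T_b)
T_b = (24.7·18.1 − 9.7·30.2) / (24.7 − 9.7) = 154.13 / 15.0 = 10.275 °C ≈ 10.3 °C.

10.3 °C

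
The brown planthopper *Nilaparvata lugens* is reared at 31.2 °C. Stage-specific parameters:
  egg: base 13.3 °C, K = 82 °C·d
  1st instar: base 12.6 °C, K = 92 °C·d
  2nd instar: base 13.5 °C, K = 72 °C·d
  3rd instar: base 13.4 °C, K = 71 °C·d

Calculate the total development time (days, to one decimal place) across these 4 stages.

egg: 82 / (31.2 − 13.3) = 82 / 17.9 = 4.581 d.
1st instar: 92 / (31.2 − 12.6) = 92 / 18.6 = 4.946 d.
2nd instar: 72 / (31.2 − 13.5) = 72 / 17.7 = 4.068 d.
3rd instar: 71 / (31.2 − 13.4) = 71 / 17.8 = 3.989 d.
Sum = 17.584 ≈ 17.6 days.

17.6 days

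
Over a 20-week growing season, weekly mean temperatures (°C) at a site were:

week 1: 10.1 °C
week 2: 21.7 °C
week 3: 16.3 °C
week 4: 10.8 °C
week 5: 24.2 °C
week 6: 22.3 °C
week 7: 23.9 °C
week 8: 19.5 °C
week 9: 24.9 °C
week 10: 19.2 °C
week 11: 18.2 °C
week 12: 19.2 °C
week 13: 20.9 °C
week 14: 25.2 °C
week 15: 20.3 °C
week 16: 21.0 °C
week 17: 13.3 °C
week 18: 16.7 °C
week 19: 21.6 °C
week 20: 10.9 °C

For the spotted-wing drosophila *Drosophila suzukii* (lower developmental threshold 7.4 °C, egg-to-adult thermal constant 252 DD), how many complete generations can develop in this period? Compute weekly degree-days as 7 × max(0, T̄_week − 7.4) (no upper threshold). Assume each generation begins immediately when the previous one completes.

Weekly DD (7 × max(0, T̄ − 7.4)): 18.9, 100.1, 62.3, 23.8, 117.6, 104.3, 115.5, 84.7, 122.5, 82.6, 75.6, 82.6, 94.5, 124.6, 90.3, 95.2, 41.3, 65.1, 99.4, 24.5.
Season total = 1625.4 DD.
Complete generations = ⌊1625.4 / 252⌋ = 6.

6 generations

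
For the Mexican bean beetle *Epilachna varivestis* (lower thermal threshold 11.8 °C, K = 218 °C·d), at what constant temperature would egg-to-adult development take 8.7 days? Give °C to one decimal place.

Required daily accumulation = 218 / 8.7 = 25.057 DD/day.
T = T_base + 25.057 = 11.8 + 25.057 = 36.857 ≈ 36.9 °C.

36.9 °C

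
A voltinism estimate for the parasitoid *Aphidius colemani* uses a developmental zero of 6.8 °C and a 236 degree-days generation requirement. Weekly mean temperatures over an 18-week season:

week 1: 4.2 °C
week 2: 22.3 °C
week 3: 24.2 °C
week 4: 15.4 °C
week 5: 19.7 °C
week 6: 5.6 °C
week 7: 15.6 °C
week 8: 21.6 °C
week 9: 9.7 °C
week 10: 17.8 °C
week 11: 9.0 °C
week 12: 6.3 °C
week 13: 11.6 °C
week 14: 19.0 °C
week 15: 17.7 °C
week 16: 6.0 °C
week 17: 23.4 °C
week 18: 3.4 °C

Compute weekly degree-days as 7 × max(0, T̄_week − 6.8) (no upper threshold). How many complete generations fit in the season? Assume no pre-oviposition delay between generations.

4 generations

Weekly DD (7 × max(0, T̄ − 6.8)): 0.0, 108.5, 121.8, 60.2, 90.3, 0.0, 61.6, 103.6, 20.3, 77.0, 15.4, 0.0, 33.6, 85.4, 76.3, 0.0, 116.2, 0.0.
Season total = 970.2 DD.
Complete generations = ⌊970.2 / 236⌋ = 4.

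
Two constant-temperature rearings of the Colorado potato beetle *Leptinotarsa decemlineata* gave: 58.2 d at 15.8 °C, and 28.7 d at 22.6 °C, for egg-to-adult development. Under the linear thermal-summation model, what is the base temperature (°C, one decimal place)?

9.2 °C

Linear rate model ⇒ the product D·(T − T_b) is constant across temperatures.
58.2·(15.8 − T_b) = 28.7·(22.6 − T_b)
T_b = (58.2·15.8 − 28.7·22.6) / (58.2 − 28.7) = 270.94 / 29.5 = 9.184 °C ≈ 9.2 °C.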